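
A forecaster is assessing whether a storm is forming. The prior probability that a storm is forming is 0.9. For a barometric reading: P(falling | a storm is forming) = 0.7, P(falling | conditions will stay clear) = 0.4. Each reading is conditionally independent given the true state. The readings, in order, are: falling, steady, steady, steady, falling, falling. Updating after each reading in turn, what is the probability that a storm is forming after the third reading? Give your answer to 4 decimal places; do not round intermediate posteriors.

After 'falling': P(storm) = 0.7·0.9000 / (0.7·0.9000 + 0.4·0.1000) ≈ 0.9403
After 'steady': P(storm) = 0.3·0.9403 / (0.3·0.9403 + 0.6·0.0597) ≈ 0.8873
After 'steady': P(storm) = 0.3·0.8873 / (0.3·0.8873 + 0.6·0.1127) ≈ 0.7975

0.7975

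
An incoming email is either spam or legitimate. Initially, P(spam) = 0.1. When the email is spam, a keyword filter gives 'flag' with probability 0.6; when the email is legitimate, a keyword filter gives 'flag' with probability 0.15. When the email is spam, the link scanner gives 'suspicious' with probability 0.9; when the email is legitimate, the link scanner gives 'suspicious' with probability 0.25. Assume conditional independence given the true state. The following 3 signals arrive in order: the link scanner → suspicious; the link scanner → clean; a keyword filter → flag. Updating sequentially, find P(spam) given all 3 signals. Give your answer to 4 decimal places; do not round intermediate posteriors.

0.1758

Apply Bayes' rule sequentially, carrying P(spam) forward.
After the link scanner='suspicious': P(spam) = 0.9·0.1000 / (0.9·0.1000 + 0.25·0.9000) ≈ 0.2857
After the link scanner='clean': P(spam) = 0.1·0.2857 / (0.1·0.2857 + 0.75·0.7143) ≈ 0.0506
After a keyword filter='flag': P(spam) = 0.6·0.0506 / (0.6·0.0506 + 0.15·0.9494) ≈ 0.1758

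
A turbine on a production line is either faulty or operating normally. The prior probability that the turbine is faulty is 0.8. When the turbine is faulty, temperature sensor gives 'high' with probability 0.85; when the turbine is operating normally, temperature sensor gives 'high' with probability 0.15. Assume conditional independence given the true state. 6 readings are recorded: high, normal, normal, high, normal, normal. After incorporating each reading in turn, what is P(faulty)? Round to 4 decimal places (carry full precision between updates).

After 'high': P(faulty) = 0.85·0.8000 / (0.85·0.8000 + 0.15·0.2000) ≈ 0.9577
After 'normal': P(faulty) = 0.15·0.9577 / (0.15·0.9577 + 0.85·0.0423) ≈ 0.8000
After 'normal': P(faulty) = 0.15·0.8000 / (0.15·0.8000 + 0.85·0.2000) ≈ 0.4138
After 'high': P(faulty) = 0.85·0.4138 / (0.85·0.4138 + 0.15·0.5862) ≈ 0.8000
After 'normal': P(faulty) = 0.15·0.8000 / (0.15·0.8000 + 0.85·0.2000) ≈ 0.4138
After 'normal': P(faulty) = 0.15·0.4138 / (0.15·0.4138 + 0.85·0.5862) ≈ 0.1108

0.1108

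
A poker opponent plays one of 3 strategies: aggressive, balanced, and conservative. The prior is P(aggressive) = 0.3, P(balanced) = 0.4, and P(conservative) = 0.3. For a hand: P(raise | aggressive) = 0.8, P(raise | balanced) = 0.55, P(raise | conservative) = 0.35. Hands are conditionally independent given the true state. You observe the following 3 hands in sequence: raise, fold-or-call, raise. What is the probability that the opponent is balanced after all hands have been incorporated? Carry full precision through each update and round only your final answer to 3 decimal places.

0.466

After 'raise': normaliser = 0.8·0.3000 + 0.55·0.4000 + 0.35·0.3000; P(aggressive) ≈ 0.4248, P(balanced) ≈ 0.3894, P(conservative) ≈ 0.1858
After 'fold-or-call': normaliser = 0.2·0.4248 + 0.45·0.3894 + 0.65·0.1858; P(aggressive) ≈ 0.2230, P(balanced) ≈ 0.4599, P(conservative) ≈ 0.3171
After 'raise': normaliser = 0.8·0.2230 + 0.55·0.4599 + 0.35·0.3171; P(aggressive) ≈ 0.3289, P(balanced) ≈ 0.4664, P(conservative) ≈ 0.2046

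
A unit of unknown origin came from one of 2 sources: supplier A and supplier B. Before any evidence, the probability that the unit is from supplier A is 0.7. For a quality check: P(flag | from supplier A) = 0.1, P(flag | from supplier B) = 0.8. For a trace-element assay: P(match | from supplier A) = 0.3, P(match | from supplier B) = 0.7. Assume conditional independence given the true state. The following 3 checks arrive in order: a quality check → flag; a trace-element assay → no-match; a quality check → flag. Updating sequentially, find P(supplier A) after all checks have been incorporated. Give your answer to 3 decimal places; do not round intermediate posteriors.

After a quality check='flag': P(supplier A) = 0.1·0.7000 / (0.1·0.7000 + 0.8·0.3000) ≈ 0.2258
After a trace-element assay='no-match': P(supplier A) = 0.7·0.2258 / (0.7·0.2258 + 0.3·0.7742) ≈ 0.4050
After a quality check='flag': P(supplier A) = 0.1·0.4050 / (0.1·0.4050 + 0.8·0.5950) ≈ 0.0784

0.078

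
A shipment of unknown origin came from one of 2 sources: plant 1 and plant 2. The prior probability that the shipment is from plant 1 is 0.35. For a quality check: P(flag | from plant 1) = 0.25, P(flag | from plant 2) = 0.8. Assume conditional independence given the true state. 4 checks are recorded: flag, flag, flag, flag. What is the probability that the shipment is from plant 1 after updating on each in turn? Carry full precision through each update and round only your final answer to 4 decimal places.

After 'flag': P(plant 1) = 0.25·0.3500 / (0.25·0.3500 + 0.8·0.6500) ≈ 0.1440
After 'flag': P(plant 1) = 0.25·0.1440 / (0.25·0.1440 + 0.8·0.8560) ≈ 0.0500
After 'flag': P(plant 1) = 0.25·0.0500 / (0.25·0.0500 + 0.8·0.9500) ≈ 0.0162
After 'flag': P(plant 1) = 0.25·0.0162 / (0.25·0.0162 + 0.8·0.9838) ≈ 0.0051

0.0051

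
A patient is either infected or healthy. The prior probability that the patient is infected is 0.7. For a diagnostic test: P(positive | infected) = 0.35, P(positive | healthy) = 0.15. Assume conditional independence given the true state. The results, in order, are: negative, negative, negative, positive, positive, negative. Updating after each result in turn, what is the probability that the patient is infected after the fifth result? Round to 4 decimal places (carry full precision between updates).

Each posterior becomes the prior for the next update.
After 'negative': P(infected) = 0.65·0.7000 / (0.65·0.7000 + 0.85·0.3000) ≈ 0.6408
After 'negative': P(infected) = 0.65·0.6408 / (0.65·0.6408 + 0.85·0.3592) ≈ 0.5771
After 'negative': P(infected) = 0.65·0.5771 / (0.65·0.5771 + 0.85·0.4229) ≈ 0.5106
After 'positive': P(infected) = 0.35·0.5106 / (0.35·0.5106 + 0.15·0.4894) ≈ 0.7088
After 'positive': P(infected) = 0.35·0.7088 / (0.35·0.7088 + 0.15·0.2912) ≈ 0.8503

0.8503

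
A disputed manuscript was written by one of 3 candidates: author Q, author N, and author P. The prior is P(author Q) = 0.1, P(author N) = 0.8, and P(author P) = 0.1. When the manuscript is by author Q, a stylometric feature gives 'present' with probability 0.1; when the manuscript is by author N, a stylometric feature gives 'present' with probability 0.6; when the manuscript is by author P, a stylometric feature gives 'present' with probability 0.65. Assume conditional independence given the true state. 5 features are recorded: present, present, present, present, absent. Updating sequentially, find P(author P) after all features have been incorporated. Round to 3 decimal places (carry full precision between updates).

After 'present': normaliser = 0.1·0.1000 + 0.6·0.8000 + 0.65·0.1000; P(author Q) ≈ 0.0180, P(author N) ≈ 0.8649, P(author P) ≈ 0.1171
After 'present': normaliser = 0.1·0.0180 + 0.6·0.8649 + 0.65·0.1171; P(author Q) ≈ 0.0030, P(author N) ≈ 0.8694, P(author P) ≈ 0.1275
After 'present': normaliser = 0.1·0.0030 + 0.6·0.8694 + 0.65·0.1275; P(author Q) ≈ 0.0005, P(author N) ≈ 0.8624, P(author P) ≈ 0.1371
After 'present': normaliser = 0.1·0.0005 + 0.6·0.8624 + 0.65·0.1371; P(author Q) ≈ 0.0001, P(author N) ≈ 0.8530, P(author P) ≈ 0.1469
After 'absent': normaliser = 0.9·0.0001 + 0.4·0.8530 + 0.35·0.1469; P(author Q) ≈ 0.0002, P(author N) ≈ 0.8689, P(author P) ≈ 0.1309

0.131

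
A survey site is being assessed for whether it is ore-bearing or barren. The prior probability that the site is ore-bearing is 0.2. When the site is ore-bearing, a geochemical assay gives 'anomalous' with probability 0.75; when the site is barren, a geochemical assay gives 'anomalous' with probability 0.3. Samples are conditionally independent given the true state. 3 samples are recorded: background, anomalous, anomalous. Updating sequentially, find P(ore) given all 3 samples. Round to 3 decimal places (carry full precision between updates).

After 'background': P(ore) = 0.25·0.2000 / (0.25·0.2000 + 0.7·0.8000) ≈ 0.0820
After 'anomalous': P(ore) = 0.75·0.0820 / (0.75·0.0820 + 0.3·0.9180) ≈ 0.1825
After 'anomalous': P(ore) = 0.75·0.1825 / (0.75·0.1825 + 0.3·0.8175) ≈ 0.3582

0.358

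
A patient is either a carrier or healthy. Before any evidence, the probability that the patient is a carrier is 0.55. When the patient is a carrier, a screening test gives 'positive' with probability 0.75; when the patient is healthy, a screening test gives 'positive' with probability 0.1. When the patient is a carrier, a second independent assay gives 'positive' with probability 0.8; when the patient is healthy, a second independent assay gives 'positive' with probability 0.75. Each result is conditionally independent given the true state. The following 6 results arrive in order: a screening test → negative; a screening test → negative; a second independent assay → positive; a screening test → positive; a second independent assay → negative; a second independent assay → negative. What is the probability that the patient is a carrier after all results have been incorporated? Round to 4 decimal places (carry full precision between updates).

After a screening test='negative': P(carrier) = 0.25·0.5500 / (0.25·0.5500 + 0.9·0.4500) ≈ 0.2535
After a screening test='negative': P(carrier) = 0.25·0.2535 / (0.25·0.2535 + 0.9·0.7465) ≈ 0.0862
After a second independent assay='positive': P(carrier) = 0.8·0.0862 / (0.8·0.0862 + 0.75·0.9138) ≈ 0.0914
After a screening test='positive': P(carrier) = 0.75·0.0914 / (0.75·0.0914 + 0.1·0.9086) ≈ 0.4300
After a second independent assay='negative': P(carrier) = 0.2·0.4300 / (0.2·0.4300 + 0.25·0.5700) ≈ 0.3764
After a second independent assay='negative': P(carrier) = 0.2·0.3764 / (0.2·0.3764 + 0.25·0.6236) ≈ 0.3256

0.3256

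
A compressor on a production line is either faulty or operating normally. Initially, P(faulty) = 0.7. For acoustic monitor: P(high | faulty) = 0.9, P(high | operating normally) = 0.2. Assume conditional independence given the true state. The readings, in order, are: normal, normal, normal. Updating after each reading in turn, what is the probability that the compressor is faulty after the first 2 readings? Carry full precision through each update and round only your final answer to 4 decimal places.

0.0352

Each posterior becomes the prior for the next update.
After 'normal': P(faulty) = 0.1·0.7000 / (0.1·0.7000 + 0.8·0.3000) ≈ 0.2258
After 'normal': P(faulty) = 0.1·0.2258 / (0.1·0.2258 + 0.8·0.7742) ≈ 0.0352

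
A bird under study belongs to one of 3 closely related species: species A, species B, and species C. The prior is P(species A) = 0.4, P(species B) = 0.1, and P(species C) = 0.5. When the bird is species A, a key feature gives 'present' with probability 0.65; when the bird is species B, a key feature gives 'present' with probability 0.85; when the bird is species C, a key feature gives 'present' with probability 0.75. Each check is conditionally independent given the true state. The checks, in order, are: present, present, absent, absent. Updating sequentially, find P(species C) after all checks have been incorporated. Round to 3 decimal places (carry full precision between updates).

After 'present': normaliser = 0.65·0.4000 + 0.85·0.1000 + 0.75·0.5000; P(species A) ≈ 0.3611, P(species B) ≈ 0.1181, P(species C) ≈ 0.5208
After 'present': normaliser = 0.65·0.3611 + 0.85·0.1181 + 0.75·0.5208; P(species A) ≈ 0.3234, P(species B) ≈ 0.1383, P(species C) ≈ 0.5383
After 'absent': normaliser = 0.35·0.3234 + 0.15·0.1383 + 0.25·0.5383; P(species A) ≈ 0.4216, P(species B) ≈ 0.0772, P(species C) ≈ 0.5012
After 'absent': normaliser = 0.35·0.4216 + 0.15·0.0772 + 0.25·0.5012; P(species A) ≈ 0.5188, P(species B) ≈ 0.0407, P(species C) ≈ 0.4405

0.440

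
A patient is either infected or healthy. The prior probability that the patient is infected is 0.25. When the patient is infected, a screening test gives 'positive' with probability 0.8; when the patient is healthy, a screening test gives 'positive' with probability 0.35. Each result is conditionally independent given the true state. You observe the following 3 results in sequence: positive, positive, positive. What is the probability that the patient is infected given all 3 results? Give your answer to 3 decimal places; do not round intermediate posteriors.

0.799

After 'positive': P(infected) = 0.8·0.2500 / (0.8·0.2500 + 0.35·0.7500) ≈ 0.4324
After 'positive': P(infected) = 0.8·0.4324 / (0.8·0.4324 + 0.35·0.5676) ≈ 0.6352
After 'positive': P(infected) = 0.8·0.6352 / (0.8·0.6352 + 0.35·0.3648) ≈ 0.7992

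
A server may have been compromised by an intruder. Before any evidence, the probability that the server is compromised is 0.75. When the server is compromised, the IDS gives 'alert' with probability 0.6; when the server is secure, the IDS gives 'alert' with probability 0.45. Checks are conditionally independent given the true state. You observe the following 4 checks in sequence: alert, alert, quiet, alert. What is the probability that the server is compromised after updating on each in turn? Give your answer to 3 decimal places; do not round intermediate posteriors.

Apply Bayes' rule sequentially, carrying P(compromised) forward.
After 'alert': P(compromised) = 0.6·0.7500 / (0.6·0.7500 + 0.45·0.2500) ≈ 0.8000
After 'alert': P(compromised) = 0.6·0.8000 / (0.6·0.8000 + 0.45·0.2000) ≈ 0.8421
After 'quiet': P(compromised) = 0.4·0.8421 / (0.4·0.8421 + 0.55·0.1579) ≈ 0.7950
After 'alert': P(compromised) = 0.6·0.7950 / (0.6·0.7950 + 0.45·0.2050) ≈ 0.8380

0.838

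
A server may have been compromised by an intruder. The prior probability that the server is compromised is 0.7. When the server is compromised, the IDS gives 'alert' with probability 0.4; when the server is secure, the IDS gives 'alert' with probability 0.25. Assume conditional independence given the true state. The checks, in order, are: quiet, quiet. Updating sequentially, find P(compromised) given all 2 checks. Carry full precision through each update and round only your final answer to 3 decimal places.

0.599

After 'quiet': P(compromised) = 0.6·0.7000 / (0.6·0.7000 + 0.75·0.3000) ≈ 0.6512
After 'quiet': P(compromised) = 0.6·0.6512 / (0.6·0.6512 + 0.75·0.3488) ≈ 0.5989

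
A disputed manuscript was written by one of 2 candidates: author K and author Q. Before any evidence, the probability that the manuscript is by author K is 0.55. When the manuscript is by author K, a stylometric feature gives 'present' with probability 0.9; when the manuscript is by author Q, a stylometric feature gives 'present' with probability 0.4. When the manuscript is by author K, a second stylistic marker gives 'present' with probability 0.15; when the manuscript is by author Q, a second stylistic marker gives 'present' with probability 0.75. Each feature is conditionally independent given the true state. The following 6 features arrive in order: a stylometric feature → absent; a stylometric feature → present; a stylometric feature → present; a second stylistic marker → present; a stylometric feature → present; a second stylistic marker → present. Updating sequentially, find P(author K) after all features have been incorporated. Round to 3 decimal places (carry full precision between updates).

Each posterior becomes the prior for the next update.
After a stylometric feature='absent': P(author K) = 0.1·0.5500 / (0.1·0.5500 + 0.6·0.4500) ≈ 0.1692
After a stylometric feature='present': P(author K) = 0.9·0.1692 / (0.9·0.1692 + 0.4·0.8308) ≈ 0.3143
After a stylometric feature='present': P(author K) = 0.9·0.3143 / (0.9·0.3143 + 0.4·0.6857) ≈ 0.5077
After a second stylistic marker='present': P(author K) = 0.15·0.5077 / (0.15·0.5077 + 0.75·0.4923) ≈ 0.1710
After a stylometric feature='present': P(author K) = 0.9·0.1710 / (0.9·0.1710 + 0.4·0.8290) ≈ 0.3170
After a second stylistic marker='present': P(author K) = 0.15·0.3170 / (0.15·0.3170 + 0.75·0.6830) ≈ 0.0849

0.085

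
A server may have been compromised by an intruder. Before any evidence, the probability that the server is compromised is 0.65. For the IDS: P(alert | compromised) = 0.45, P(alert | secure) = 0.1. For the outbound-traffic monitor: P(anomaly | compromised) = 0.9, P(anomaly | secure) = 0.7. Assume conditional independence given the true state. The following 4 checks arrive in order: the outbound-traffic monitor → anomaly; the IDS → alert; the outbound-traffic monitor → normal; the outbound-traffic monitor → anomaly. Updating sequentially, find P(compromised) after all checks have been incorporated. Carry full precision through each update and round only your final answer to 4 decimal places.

After the outbound-traffic monitor='anomaly': P(compromised) = 0.9·0.6500 / (0.9·0.6500 + 0.7·0.3500) ≈ 0.7048
After the IDS='alert': P(compromised) = 0.45·0.7048 / (0.45·0.7048 + 0.1·0.2952) ≈ 0.9149
After the outbound-traffic monitor='normal': P(compromised) = 0.1·0.9149 / (0.1·0.9149 + 0.3·0.0851) ≈ 0.7817
After the outbound-traffic monitor='anomaly': P(compromised) = 0.9·0.7817 / (0.9·0.7817 + 0.7·0.2183) ≈ 0.8216

0.8216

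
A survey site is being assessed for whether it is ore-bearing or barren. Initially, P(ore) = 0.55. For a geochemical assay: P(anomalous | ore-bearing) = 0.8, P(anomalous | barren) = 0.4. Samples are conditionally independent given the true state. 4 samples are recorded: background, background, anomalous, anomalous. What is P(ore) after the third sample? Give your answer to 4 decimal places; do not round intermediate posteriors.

Each posterior becomes the prior for the next update.
After 'background': P(ore) = 0.2·0.5500 / (0.2·0.5500 + 0.6·0.4500) ≈ 0.2895
After 'background': P(ore) = 0.2·0.2895 / (0.2·0.2895 + 0.6·0.7105) ≈ 0.1196
After 'anomalous': P(ore) = 0.8·0.1196 / (0.8·0.1196 + 0.4·0.8804) ≈ 0.2136

0.2136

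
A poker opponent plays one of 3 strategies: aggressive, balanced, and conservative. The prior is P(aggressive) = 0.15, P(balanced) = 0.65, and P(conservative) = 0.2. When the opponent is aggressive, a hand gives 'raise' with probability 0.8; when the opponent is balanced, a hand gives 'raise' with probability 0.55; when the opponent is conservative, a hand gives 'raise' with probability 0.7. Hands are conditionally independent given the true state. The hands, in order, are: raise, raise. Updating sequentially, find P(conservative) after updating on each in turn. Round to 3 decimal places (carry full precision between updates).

0.251

After 'raise': normaliser = 0.8·0.1500 + 0.55·0.6500 + 0.7·0.2000; P(aggressive) ≈ 0.1943, P(balanced) ≈ 0.5789, P(conservative) ≈ 0.2267
After 'raise': normaliser = 0.8·0.1943 + 0.55·0.5789 + 0.7·0.2267; P(aggressive) ≈ 0.2458, P(balanced) ≈ 0.5034, P(conservative) ≈ 0.2509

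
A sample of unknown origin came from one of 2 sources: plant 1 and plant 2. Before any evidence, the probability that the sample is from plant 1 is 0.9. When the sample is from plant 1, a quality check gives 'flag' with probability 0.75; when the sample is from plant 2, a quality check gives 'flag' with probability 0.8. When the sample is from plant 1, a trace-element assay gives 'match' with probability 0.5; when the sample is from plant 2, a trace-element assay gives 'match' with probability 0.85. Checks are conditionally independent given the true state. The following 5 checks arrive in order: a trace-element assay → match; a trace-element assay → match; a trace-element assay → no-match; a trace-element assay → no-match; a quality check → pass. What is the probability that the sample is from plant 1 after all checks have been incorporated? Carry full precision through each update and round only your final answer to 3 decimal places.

0.977

After a trace-element assay='match': P(plant 1) = 0.5·0.9000 / (0.5·0.9000 + 0.85·0.1000) ≈ 0.8411
After a trace-element assay='match': P(plant 1) = 0.5·0.8411 / (0.5·0.8411 + 0.85·0.1589) ≈ 0.7569
After a trace-element assay='no-match': P(plant 1) = 0.5·0.7569 / (0.5·0.7569 + 0.15·0.2431) ≈ 0.9121
After a trace-element assay='no-match': P(plant 1) = 0.5·0.9121 / (0.5·0.9121 + 0.15·0.0879) ≈ 0.9719
After a quality check='pass': P(plant 1) = 0.25·0.9719 / (0.25·0.9719 + 0.2·0.0281) ≈ 0.9774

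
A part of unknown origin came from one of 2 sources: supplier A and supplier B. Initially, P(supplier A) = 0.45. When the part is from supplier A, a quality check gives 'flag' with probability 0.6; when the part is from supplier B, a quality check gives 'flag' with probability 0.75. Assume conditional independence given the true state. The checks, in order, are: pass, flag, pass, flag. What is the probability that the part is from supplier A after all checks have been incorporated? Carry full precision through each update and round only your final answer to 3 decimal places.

0.573

After 'pass': P(supplier A) = 0.4·0.4500 / (0.4·0.4500 + 0.25·0.5500) ≈ 0.5669
After 'flag': P(supplier A) = 0.6·0.5669 / (0.6·0.5669 + 0.75·0.4331) ≈ 0.5115
After 'pass': P(supplier A) = 0.4·0.5115 / (0.4·0.5115 + 0.25·0.4885) ≈ 0.6263
After 'flag': P(supplier A) = 0.6·0.6263 / (0.6·0.6263 + 0.75·0.3737) ≈ 0.5727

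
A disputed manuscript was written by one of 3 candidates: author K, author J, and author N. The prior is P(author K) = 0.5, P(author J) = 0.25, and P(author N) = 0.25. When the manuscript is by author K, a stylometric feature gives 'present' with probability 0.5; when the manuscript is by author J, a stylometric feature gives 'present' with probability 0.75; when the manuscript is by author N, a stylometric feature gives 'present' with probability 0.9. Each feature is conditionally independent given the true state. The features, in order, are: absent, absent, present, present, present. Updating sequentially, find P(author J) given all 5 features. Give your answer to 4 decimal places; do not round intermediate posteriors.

After 'absent': normaliser = 0.5·0.5000 + 0.25·0.2500 + 0.1·0.2500; P(author K) ≈ 0.7407, P(author J) ≈ 0.1852, P(author N) ≈ 0.0741
After 'absent': normaliser = 0.5·0.7407 + 0.25·0.1852 + 0.1·0.0741; P(author K) ≈ 0.8734, P(author J) ≈ 0.1092, P(author N) ≈ 0.0175
After 'present': normaliser = 0.5·0.8734 + 0.75·0.1092 + 0.9·0.0175; P(author K) ≈ 0.8173, P(author J) ≈ 0.1532, P(author N) ≈ 0.0294
After 'present': normaliser = 0.5·0.8173 + 0.75·0.1532 + 0.9·0.0294; P(author K) ≈ 0.7429, P(author J) ≈ 0.2089, P(author N) ≈ 0.0481
After 'present': normaliser = 0.5·0.7429 + 0.75·0.2089 + 0.9·0.0481; P(author K) ≈ 0.6500, P(author J) ≈ 0.2742, P(author N) ≈ 0.0758

0.2742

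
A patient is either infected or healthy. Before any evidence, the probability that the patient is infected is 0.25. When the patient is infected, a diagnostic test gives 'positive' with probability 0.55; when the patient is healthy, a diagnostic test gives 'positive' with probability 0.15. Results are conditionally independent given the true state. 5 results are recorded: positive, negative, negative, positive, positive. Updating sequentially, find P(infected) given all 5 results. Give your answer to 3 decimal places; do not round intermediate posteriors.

Each posterior becomes the prior for the next update.
After 'positive': P(infected) = 0.55·0.2500 / (0.55·0.2500 + 0.15·0.7500) ≈ 0.5500
After 'negative': P(infected) = 0.45·0.5500 / (0.45·0.5500 + 0.85·0.4500) ≈ 0.3929
After 'negative': P(infected) = 0.45·0.3929 / (0.45·0.3929 + 0.85·0.6071) ≈ 0.2552
After 'positive': P(infected) = 0.55·0.2552 / (0.55·0.2552 + 0.15·0.7448) ≈ 0.5567
After 'positive': P(infected) = 0.55·0.5567 / (0.55·0.5567 + 0.15·0.4433) ≈ 0.8216

0.822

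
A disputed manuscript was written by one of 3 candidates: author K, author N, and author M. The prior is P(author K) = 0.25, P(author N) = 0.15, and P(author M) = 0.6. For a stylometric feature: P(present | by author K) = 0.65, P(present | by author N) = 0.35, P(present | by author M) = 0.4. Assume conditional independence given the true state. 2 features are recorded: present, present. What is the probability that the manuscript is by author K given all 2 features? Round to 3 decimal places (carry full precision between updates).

0.480

After 'present': normaliser = 0.65·0.2500 + 0.35·0.1500 + 0.4·0.6000; P(author K) ≈ 0.3571, P(author N) ≈ 0.1154, P(author M) ≈ 0.5275
After 'present': normaliser = 0.65·0.3571 + 0.35·0.1154 + 0.4·0.5275; P(author K) ≈ 0.4801, P(author N) ≈ 0.0835, P(author M) ≈ 0.4364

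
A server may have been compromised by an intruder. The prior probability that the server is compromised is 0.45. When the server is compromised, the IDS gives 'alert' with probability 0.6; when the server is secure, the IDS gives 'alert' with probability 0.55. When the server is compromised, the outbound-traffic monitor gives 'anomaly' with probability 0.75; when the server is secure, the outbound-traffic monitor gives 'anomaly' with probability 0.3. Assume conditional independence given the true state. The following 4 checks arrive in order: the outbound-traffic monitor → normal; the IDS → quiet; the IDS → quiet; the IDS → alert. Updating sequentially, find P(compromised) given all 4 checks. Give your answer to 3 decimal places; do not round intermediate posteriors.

After the outbound-traffic monitor='normal': P(compromised) = 0.25·0.4500 / (0.25·0.4500 + 0.7·0.5500) ≈ 0.2261
After the IDS='quiet': P(compromised) = 0.4·0.2261 / (0.4·0.2261 + 0.45·0.7739) ≈ 0.2062
After the IDS='quiet': P(compromised) = 0.4·0.2062 / (0.4·0.2062 + 0.45·0.7938) ≈ 0.1876
After the IDS='alert': P(compromised) = 0.6·0.1876 / (0.6·0.1876 + 0.55·0.8124) ≈ 0.2012

0.201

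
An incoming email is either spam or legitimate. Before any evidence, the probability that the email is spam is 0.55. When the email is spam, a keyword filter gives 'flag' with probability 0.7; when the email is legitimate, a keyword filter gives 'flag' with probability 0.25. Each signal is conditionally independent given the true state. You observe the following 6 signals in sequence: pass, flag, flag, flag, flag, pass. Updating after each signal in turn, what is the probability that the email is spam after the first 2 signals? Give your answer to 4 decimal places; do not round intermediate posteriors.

0.5779

After 'pass': P(spam) = 0.3·0.5500 / (0.3·0.5500 + 0.75·0.4500) ≈ 0.3284
After 'flag': P(spam) = 0.7·0.3284 / (0.7·0.3284 + 0.25·0.6716) ≈ 0.5779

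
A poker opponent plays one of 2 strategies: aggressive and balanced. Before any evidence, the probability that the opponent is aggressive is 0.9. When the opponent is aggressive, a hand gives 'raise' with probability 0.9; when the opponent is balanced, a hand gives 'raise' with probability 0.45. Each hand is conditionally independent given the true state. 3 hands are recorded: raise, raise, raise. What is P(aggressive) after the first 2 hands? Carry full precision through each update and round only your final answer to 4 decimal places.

0.9730

Each posterior becomes the prior for the next update.
After 'raise': P(aggressive) = 0.9·0.9000 / (0.9·0.9000 + 0.45·0.1000) ≈ 0.9474
After 'raise': P(aggressive) = 0.9·0.9474 / (0.9·0.9474 + 0.45·0.0526) ≈ 0.9730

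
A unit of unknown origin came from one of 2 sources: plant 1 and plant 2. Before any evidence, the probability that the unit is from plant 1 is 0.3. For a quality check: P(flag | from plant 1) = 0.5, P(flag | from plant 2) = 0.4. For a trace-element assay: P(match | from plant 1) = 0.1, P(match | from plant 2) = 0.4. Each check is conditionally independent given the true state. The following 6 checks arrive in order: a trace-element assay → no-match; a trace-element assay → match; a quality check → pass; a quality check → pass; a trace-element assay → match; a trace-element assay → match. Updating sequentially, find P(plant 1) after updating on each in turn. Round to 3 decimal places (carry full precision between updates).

0.007

After a trace-element assay='no-match': P(plant 1) = 0.9·0.3000 / (0.9·0.3000 + 0.6·0.7000) ≈ 0.3913
After a trace-element assay='match': P(plant 1) = 0.1·0.3913 / (0.1·0.3913 + 0.4·0.6087) ≈ 0.1385
After a quality check='pass': P(plant 1) = 0.5·0.1385 / (0.5·0.1385 + 0.6·0.8615) ≈ 0.1181
After a quality check='pass': P(plant 1) = 0.5·0.1181 / (0.5·0.1181 + 0.6·0.8819) ≈ 0.1004
After a trace-element assay='match': P(plant 1) = 0.1·0.1004 / (0.1·0.1004 + 0.4·0.8996) ≈ 0.0271
After a trace-element assay='match': P(plant 1) = 0.1·0.0271 / (0.1·0.0271 + 0.4·0.9729) ≈ 0.0069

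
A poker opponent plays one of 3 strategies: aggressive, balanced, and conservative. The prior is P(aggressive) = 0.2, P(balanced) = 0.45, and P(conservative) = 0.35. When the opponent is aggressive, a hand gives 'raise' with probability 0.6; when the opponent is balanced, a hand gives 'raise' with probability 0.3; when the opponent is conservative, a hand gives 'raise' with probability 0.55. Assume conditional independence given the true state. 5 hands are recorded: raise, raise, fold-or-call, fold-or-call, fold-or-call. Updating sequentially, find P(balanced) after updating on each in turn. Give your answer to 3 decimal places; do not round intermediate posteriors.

0.494

After 'raise': normaliser = 0.6·0.2000 + 0.3·0.4500 + 0.55·0.3500; P(aggressive) ≈ 0.2682, P(balanced) ≈ 0.3017, P(conservative) ≈ 0.4302
After 'raise': normaliser = 0.6·0.2682 + 0.3·0.3017 + 0.55·0.4302; P(aggressive) ≈ 0.3297, P(balanced) ≈ 0.1855, P(conservative) ≈ 0.4848
After 'fold-or-call': normaliser = 0.4·0.3297 + 0.7·0.1855 + 0.45·0.4848; P(aggressive) ≈ 0.2748, P(balanced) ≈ 0.2705, P(conservative) ≈ 0.4546
After 'fold-or-call': normaliser = 0.4·0.2748 + 0.7·0.2705 + 0.45·0.4546; P(aggressive) ≈ 0.2182, P(balanced) ≈ 0.3758, P(conservative) ≈ 0.4060
After 'fold-or-call': normaliser = 0.4·0.2182 + 0.7·0.3758 + 0.45·0.4060; P(aggressive) ≈ 0.1637, P(balanced) ≈ 0.4935, P(conservative) ≈ 0.3428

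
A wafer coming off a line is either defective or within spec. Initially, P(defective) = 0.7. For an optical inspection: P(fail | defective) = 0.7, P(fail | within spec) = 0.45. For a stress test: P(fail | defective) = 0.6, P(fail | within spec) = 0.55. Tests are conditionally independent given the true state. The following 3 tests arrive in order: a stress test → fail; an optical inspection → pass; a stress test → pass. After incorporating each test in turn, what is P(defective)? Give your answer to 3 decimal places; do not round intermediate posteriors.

0.552

Apply Bayes' rule sequentially, carrying P(defective) forward.
After a stress test='fail': P(defective) = 0.6·0.7000 / (0.6·0.7000 + 0.55·0.3000) ≈ 0.7179
After an optical inspection='pass': P(defective) = 0.3·0.7179 / (0.3·0.7179 + 0.55·0.2821) ≈ 0.5813
After a stress test='pass': P(defective) = 0.4·0.5813 / (0.4·0.5813 + 0.45·0.4187) ≈ 0.5524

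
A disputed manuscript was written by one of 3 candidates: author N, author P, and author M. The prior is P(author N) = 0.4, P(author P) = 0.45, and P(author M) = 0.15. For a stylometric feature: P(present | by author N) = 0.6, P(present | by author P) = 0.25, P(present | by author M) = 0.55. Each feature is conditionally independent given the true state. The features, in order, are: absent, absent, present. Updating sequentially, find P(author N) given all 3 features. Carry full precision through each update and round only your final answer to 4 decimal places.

Apply Bayes' rule sequentially, carrying P(author N) forward.
After 'absent': normaliser = 0.4·0.4000 + 0.75·0.4500 + 0.45·0.1500; P(author N) ≈ 0.2832, P(author P) ≈ 0.5973, P(author M) ≈ 0.1195
After 'absent': normaliser = 0.4·0.2832 + 0.75·0.5973 + 0.45·0.1195; P(author N) ≈ 0.1842, P(author P) ≈ 0.7284, P(author M) ≈ 0.0874
After 'present': normaliser = 0.6·0.1842 + 0.25·0.7284 + 0.55·0.0874; P(author N) ≈ 0.3244, P(author P) ≈ 0.5345, P(author M) ≈ 0.1411

0.3244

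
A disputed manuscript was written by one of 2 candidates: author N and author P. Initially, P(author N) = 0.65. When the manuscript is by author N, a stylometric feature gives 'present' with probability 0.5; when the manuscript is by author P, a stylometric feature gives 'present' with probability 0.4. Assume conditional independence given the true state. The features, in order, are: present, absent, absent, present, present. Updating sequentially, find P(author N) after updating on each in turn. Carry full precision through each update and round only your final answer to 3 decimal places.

0.716

After 'present': P(author N) = 0.5·0.6500 / (0.5·0.6500 + 0.4·0.3500) ≈ 0.6989
After 'absent': P(author N) = 0.5·0.6989 / (0.5·0.6989 + 0.6·0.3011) ≈ 0.6592
After 'absent': P(author N) = 0.5·0.6592 / (0.5·0.6592 + 0.6·0.3408) ≈ 0.6172
After 'present': P(author N) = 0.5·0.6172 / (0.5·0.6172 + 0.4·0.3828) ≈ 0.6683
After 'present': P(author N) = 0.5·0.6683 / (0.5·0.6683 + 0.4·0.3317) ≈ 0.7158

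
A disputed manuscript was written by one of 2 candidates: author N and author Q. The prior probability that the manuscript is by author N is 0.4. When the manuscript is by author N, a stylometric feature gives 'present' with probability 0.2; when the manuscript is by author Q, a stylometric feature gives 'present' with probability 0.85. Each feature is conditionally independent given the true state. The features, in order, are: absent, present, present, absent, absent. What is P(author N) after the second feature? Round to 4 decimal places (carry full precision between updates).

0.4555

After 'absent': P(author N) = 0.8·0.4000 / (0.8·0.4000 + 0.15·0.6000) ≈ 0.7805
After 'present': P(author N) = 0.2·0.7805 / (0.2·0.7805 + 0.85·0.2195) ≈ 0.4555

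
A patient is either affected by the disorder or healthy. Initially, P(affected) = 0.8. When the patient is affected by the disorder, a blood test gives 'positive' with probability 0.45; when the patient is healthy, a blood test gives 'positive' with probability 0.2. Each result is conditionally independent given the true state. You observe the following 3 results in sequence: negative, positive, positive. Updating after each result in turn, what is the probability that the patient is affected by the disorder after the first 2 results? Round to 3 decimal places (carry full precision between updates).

0.861

After 'negative': P(affected) = 0.55·0.8000 / (0.55·0.8000 + 0.8·0.2000) ≈ 0.7333
After 'positive': P(affected) = 0.45·0.7333 / (0.45·0.7333 + 0.2·0.2667) ≈ 0.8609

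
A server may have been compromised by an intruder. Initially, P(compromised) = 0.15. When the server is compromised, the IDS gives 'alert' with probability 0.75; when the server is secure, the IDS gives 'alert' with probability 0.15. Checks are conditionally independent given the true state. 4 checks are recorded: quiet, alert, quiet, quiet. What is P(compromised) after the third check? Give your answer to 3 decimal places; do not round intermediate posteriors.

0.071

After 'quiet': P(compromised) = 0.25·0.1500 / (0.25·0.1500 + 0.85·0.8500) ≈ 0.0493
After 'alert': P(compromised) = 0.75·0.0493 / (0.75·0.0493 + 0.15·0.9507) ≈ 0.2060
After 'quiet': P(compromised) = 0.25·0.2060 / (0.25·0.2060 + 0.85·0.7940) ≈ 0.0709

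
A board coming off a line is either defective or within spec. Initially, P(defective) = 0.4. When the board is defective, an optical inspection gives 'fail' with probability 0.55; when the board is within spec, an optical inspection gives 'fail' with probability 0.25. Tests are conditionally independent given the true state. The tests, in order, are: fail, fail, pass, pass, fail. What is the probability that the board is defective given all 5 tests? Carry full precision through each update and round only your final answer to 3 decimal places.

After 'fail': P(defective) = 0.55·0.4000 / (0.55·0.4000 + 0.25·0.6000) ≈ 0.5946
After 'fail': P(defective) = 0.55·0.5946 / (0.55·0.5946 + 0.25·0.4054) ≈ 0.7634
After 'pass': P(defective) = 0.45·0.7634 / (0.45·0.7634 + 0.75·0.2366) ≈ 0.6594
After 'pass': P(defective) = 0.45·0.6594 / (0.45·0.6594 + 0.75·0.3406) ≈ 0.5374
After 'fail': P(defective) = 0.55·0.5374 / (0.55·0.5374 + 0.25·0.4626) ≈ 0.7187

0.719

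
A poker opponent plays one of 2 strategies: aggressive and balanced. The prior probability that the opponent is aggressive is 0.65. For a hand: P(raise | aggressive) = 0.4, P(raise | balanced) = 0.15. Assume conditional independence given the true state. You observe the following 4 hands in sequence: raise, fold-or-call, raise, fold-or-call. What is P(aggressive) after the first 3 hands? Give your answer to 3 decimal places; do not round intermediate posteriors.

Each posterior becomes the prior for the next update.
After 'raise': P(aggressive) = 0.4·0.6500 / (0.4·0.6500 + 0.15·0.3500) ≈ 0.8320
After 'fold-or-call': P(aggressive) = 0.6·0.8320 / (0.6·0.8320 + 0.85·0.1680) ≈ 0.7776
After 'raise': P(aggressive) = 0.4·0.7776 / (0.4·0.7776 + 0.15·0.2224) ≈ 0.9031

0.903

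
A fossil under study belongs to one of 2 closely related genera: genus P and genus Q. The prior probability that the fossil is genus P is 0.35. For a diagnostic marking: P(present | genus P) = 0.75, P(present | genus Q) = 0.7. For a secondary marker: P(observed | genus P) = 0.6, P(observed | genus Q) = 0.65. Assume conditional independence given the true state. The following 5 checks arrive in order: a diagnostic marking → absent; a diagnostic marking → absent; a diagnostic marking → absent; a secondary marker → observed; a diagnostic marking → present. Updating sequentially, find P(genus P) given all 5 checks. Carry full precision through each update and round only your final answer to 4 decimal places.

After a diagnostic marking='absent': P(genus P) = 0.25·0.3500 / (0.25·0.3500 + 0.3·0.6500) ≈ 0.3097
After a diagnostic marking='absent': P(genus P) = 0.25·0.3097 / (0.25·0.3097 + 0.3·0.6903) ≈ 0.2722
After a diagnostic marking='absent': P(genus P) = 0.25·0.2722 / (0.25·0.2722 + 0.3·0.7278) ≈ 0.2376
After a secondary marker='observed': P(genus P) = 0.6·0.2376 / (0.6·0.2376 + 0.65·0.7624) ≈ 0.2234
After a diagnostic marking='present': P(genus P) = 0.75·0.2234 / (0.75·0.2234 + 0.7·0.7766) ≈ 0.2356

0.2356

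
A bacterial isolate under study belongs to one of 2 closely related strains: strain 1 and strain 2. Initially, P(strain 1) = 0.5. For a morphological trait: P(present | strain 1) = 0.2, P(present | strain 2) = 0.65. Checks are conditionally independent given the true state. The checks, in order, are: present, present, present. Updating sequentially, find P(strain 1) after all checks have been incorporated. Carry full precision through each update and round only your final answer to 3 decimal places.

After 'present': P(strain 1) = 0.2·0.5000 / (0.2·0.5000 + 0.65·0.5000) ≈ 0.2353
After 'present': P(strain 1) = 0.2·0.2353 / (0.2·0.2353 + 0.65·0.7647) ≈ 0.0865
After 'present': P(strain 1) = 0.2·0.0865 / (0.2·0.0865 + 0.65·0.9135) ≈ 0.0283

0.028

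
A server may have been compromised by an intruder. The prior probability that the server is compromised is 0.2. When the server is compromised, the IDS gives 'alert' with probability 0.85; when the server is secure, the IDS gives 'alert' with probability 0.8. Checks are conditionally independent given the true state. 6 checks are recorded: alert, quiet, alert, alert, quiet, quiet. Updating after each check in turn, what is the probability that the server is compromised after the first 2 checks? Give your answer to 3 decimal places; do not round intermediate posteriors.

0.166

Each posterior becomes the prior for the next update.
After 'alert': P(compromised) = 0.85·0.2000 / (0.85·0.2000 + 0.8·0.8000) ≈ 0.2099
After 'quiet': P(compromised) = 0.15·0.2099 / (0.15·0.2099 + 0.2·0.7901) ≈ 0.1661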